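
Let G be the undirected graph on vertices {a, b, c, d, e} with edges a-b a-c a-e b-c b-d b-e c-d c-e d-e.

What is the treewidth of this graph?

3

A width-3 tree decomposition is:
Bags: B1 = {a, b, c, e}  B2 = {b, c, d, e}
Tree: B1–B2
The largest bag has 4 vertices, giving width 3; this decomposition certifies tw(G) ≤ 3. Conversely, {b, c, d, e} is a clique of size 4, and the vertices of any clique must share a bag in every tree decomposition; so some bag has ≥ 4 vertices and tw(G) ≥ 3. Combining the bounds, tw(G) = 3.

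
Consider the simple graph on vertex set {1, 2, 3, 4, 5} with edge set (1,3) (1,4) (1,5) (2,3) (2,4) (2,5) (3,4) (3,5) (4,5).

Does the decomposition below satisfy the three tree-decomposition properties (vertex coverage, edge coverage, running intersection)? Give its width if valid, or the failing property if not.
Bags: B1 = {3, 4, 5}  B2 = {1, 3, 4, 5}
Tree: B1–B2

No — vertex 2 appears in no bag.

A tree decomposition must satisfy three properties: every vertex lies in some bag; for every edge, both endpoints lie together in some bag; and for every vertex, the bags containing it form a connected subtree. Here vertex 2 appears in no bag, so the decomposition is invalid.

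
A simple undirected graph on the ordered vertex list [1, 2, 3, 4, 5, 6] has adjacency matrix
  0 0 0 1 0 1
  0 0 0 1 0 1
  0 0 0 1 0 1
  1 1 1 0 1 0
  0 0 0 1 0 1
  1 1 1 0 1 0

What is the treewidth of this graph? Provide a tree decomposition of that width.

Treewidth 2.
One such decomposition:
Bags: B1 = {1, 4, 6}  B2 = {4, 5, 6}  B3 = {2, 4, 6}  B4 = {3, 4, 6}
Tree: B1–B2, B2–B3, B3–B4

The largest bag has 3 vertices, giving width 2; this decomposition certifies tw(G) ≤ 2. For the lower bound, G contains the cycle 1–6–5–4–1, so G is not a forest; only forests have treewidth ≤ 1, hence tw(G) ≥ 2. Hence tw(G) = 2 exactly.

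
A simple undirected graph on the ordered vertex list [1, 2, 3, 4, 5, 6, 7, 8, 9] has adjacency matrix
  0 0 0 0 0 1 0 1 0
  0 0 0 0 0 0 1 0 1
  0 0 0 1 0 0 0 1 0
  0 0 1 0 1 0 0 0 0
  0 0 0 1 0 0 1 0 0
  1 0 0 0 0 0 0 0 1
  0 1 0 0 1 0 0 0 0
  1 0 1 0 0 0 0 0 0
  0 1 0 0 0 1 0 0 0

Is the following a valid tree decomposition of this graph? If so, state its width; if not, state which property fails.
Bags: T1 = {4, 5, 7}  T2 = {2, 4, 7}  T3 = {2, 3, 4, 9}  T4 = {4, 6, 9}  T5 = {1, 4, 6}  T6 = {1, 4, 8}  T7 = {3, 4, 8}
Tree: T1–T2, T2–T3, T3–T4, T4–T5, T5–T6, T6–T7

A tree decomposition must satisfy three properties: every vertex lies in some bag; for every edge, both endpoints lie together in some bag; and for every vertex, the bags containing it form a connected subtree. Here bags containing vertex 3 are not connected in the tree, so the decomposition is invalid.

No — bags containing vertex 3 are not connected in the tree.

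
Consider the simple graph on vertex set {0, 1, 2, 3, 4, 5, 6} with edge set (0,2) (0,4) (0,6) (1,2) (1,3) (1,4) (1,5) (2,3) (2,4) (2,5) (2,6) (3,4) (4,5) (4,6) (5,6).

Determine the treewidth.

A width-3 tree decomposition is:
Bags: B1 = {2, 4, 5, 6}  B2 = {1, 2, 4, 5}  B3 = {0, 2, 4, 6}  B4 = {1, 2, 3, 4}
Tree: B1–B2, B1–B3, B2–B4
The largest bag has 4 vertices, giving width 3; this decomposition certifies tw(G) ≤ 3. On the other hand G contains the 4-clique {0, 2, 4, 6}. A clique must lie in a single bag of any decomposition, so no decomposition can have width below 3. Combining the bounds, tw(G) = 3.

3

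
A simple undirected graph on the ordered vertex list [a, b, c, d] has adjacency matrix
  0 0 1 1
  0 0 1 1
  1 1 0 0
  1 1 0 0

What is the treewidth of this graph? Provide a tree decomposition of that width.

Every bag has size at most 3, so the width is 3 − 1 = 2 and tw(G) ≤ 2. The edges c–b–d–a–c form a cycle, so G is not a tree and its treewidth is at least 2. The upper and lower bounds meet at 2, so that is the treewidth.

Treewidth 2.
One optimal decomposition is:
Bags: B1 = {b, c, d}  B2 = {a, c, d}
Tree: B1–B2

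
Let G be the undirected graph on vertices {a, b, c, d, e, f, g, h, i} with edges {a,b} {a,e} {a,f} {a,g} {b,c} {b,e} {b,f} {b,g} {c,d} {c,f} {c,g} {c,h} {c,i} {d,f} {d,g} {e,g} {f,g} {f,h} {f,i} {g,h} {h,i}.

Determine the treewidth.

A width-3 tree decomposition is:
Bags: B1 = {b, c, f, g}  B2 = {c, f, g, h}  B3 = {a, b, f, g}  B4 = {c, d, f, g}  B5 = {a, b, e, g}  B6 = {c, f, h, i}
Tree: B1–B2, B1–B3, B2–B4, B3–B5, B2–B6
Every bag has size at most 4, so the width is 4 − 1 = 3 and tw(G) ≤ 3. For the lower bound, the 4 vertices {a, b, e, g} are pairwise adjacent, and any tree decomposition puts a clique entirely inside one bag — forcing width ≥ 3. The upper and lower bounds meet at 3, so that is the treewidth.

3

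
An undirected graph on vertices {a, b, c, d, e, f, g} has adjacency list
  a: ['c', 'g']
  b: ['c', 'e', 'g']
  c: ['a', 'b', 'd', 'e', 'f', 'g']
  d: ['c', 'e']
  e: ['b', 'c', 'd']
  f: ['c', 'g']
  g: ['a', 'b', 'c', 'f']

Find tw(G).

2

A width-2 tree decomposition is:
Bags: B1 = {b, c, g}  B2 = {a, c, g}  B3 = {c, f, g}  B4 = {b, c, e}  B5 = {c, d, e}
Tree: B1–B2, B1–B3, B1–B4, B4–B5
Every bag has size at most 3, so the width is 3 − 1 = 2 and tw(G) ≤ 2. On the other hand G contains the 3-clique {c, d, e}. A clique must lie in a single bag of any decomposition, so no decomposition can have width below 2. Hence tw(G) = 2 exactly.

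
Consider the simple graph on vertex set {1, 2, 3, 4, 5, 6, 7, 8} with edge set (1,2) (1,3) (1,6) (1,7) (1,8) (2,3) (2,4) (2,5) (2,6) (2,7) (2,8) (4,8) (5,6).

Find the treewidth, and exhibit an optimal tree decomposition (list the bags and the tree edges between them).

Treewidth 2.
One such decomposition:
Bags: B1 = {1, 2, 8}  B2 = {1, 2, 7}  B3 = {1, 2, 3}  B4 = {1, 2, 6}  B5 = {2, 5, 6}  B6 = {2, 4, 8}
Tree: B1–B2, B1–B3, B3–B4, B4–B5, B1–B6

The largest bag has 3 vertices, giving width 2; this decomposition certifies tw(G) ≤ 2. For the lower bound, the 3 vertices {1, 2, 8} are pairwise adjacent, and any tree decomposition puts a clique entirely inside one bag — forcing width ≥ 2. Hence tw(G) = 2 exactly.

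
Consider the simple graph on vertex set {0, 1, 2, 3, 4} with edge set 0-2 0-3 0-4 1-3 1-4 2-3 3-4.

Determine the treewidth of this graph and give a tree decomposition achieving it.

Every bag has size at most 3, so the width is 3 − 1 = 2 and tw(G) ≤ 2. For the lower bound, the 3 vertices {0, 2, 3} are pairwise adjacent, and any tree decomposition puts a clique entirely inside one bag — forcing width ≥ 2. Therefore the treewidth is 2.

Treewidth 2.
Bags: B1 = {0, 2, 3}  B2 = {0, 3, 4}  B3 = {1, 3, 4}
Tree: B1–B2, B2–B3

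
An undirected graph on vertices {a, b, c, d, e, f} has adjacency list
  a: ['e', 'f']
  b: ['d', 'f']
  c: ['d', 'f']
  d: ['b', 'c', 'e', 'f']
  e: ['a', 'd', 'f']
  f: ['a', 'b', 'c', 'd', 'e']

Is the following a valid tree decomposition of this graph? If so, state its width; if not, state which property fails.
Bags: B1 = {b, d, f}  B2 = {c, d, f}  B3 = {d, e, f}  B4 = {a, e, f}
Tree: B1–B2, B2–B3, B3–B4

Checking the three conditions: (i) the bags cover all of {a, b, c, d, e, f}; (ii) for each edge, some bag contains both endpoints; (iii) the bags containing any fixed vertex form a subtree. All hold, so the decomposition is valid with width 3 − 1 = 2.

Yes; width 2.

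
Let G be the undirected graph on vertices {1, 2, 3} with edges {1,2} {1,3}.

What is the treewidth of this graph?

1

A width-1 tree decomposition is:
Bags: B1 = {1, 3}  B2 = {1, 2}
Tree: B1–B2
Every bag has size at most 2, so the width is 2 − 1 = 1 and tw(G) ≤ 1. Any graph with an edge has treewidth ≥ 1, and G has the edge 1–3. Hence tw(G) = 1 exactly.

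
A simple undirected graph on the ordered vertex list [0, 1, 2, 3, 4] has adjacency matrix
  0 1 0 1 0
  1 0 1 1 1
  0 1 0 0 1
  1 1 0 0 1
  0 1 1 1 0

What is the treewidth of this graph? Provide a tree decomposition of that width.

Treewidth 2.
One such decomposition:
Bags: B1 = {1, 2, 4}  B2 = {1, 3, 4}  B3 = {0, 1, 3}
Tree: B1–B2, B2–B3

Each bag holds 3 vertices, so the decomposition has width 2, which upper-bounds the treewidth. Conversely, {1, 2, 4} is a clique of size 3, and the vertices of any clique must share a bag in every tree decomposition; so some bag has ≥ 3 vertices and tw(G) ≥ 2. The upper and lower bounds meet at 2, so that is the treewidth.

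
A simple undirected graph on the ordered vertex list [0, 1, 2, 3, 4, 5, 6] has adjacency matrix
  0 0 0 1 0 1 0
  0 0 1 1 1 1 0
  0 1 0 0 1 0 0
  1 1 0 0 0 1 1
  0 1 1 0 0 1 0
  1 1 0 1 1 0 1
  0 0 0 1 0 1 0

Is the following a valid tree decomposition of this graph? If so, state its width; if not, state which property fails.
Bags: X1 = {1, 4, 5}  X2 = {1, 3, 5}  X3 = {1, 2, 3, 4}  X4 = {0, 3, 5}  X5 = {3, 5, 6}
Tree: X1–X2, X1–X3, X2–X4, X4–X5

A tree decomposition must satisfy three properties: every vertex lies in some bag; for every edge, both endpoints lie together in some bag; and for every vertex, the bags containing it form a connected subtree. Here bags containing vertex 3 are not connected in the tree, so the decomposition is invalid.

No — bags containing vertex 3 are not connected in the tree.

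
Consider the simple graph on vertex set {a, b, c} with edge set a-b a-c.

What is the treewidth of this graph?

1

A width-1 tree decomposition is:
Bags: B1 = {a, c}  B2 = {a, b}
Tree: B1–B2
The largest bag has 2 vertices, giving width 1; this decomposition certifies tw(G) ≤ 1. Since G has at least one edge (e.g. c–a), it is not an edgeless graph, so tw(G) ≥ 1. The upper and lower bounds meet at 1, so that is the treewidth.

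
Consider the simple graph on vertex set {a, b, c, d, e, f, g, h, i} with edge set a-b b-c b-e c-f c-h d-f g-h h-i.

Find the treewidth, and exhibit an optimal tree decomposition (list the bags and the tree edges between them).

The largest bag has 2 vertices, giving width 1; this decomposition certifies tw(G) ≤ 1. Any graph with an edge has treewidth ≥ 1, and G has the edge h–c. Hence tw(G) = 1 exactly.

Treewidth 1.
Bags: B1 = {c, h}  B2 = {c, f}  B3 = {h, i}  B4 = {d, f}  B5 = {g, h}  B6 = {b, c}  B7 = {a, b}  B8 = {b, e}
Tree: B1–B2, B1–B3, B2–B4, B3–B5, B1–B6, B6–B7, B6–B8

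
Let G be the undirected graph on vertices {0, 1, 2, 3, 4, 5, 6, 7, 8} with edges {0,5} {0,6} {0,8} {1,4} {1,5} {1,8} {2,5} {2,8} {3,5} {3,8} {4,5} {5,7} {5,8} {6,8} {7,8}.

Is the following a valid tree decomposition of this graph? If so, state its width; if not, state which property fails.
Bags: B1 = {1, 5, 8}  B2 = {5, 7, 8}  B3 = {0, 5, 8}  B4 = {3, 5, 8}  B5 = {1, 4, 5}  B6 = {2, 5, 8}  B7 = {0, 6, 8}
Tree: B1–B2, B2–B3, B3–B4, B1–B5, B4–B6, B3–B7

Every vertex of G appears in some bag (union = {0, 1, 2, 3, 4, 5, 6, 7, 8}); every edge is covered by a bag; and for each vertex v the set of bags containing v is connected in the bag tree. The decomposition is therefore valid. The largest bag has 3 vertices, so the width is 2.

Yes; width 2.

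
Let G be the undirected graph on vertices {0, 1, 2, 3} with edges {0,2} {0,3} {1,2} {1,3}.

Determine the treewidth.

A width-2 tree decomposition is:
Bags: B1 = {0, 1, 3}  B2 = {0, 1, 2}
Tree: B1–B2
The largest bag has 3 vertices, giving width 2; this decomposition certifies tw(G) ≤ 2. Since 1–3–0–2–1 is a cycle in G, G is not acyclic. Forests are exactly the graphs of treewidth ≤ 1, so tw(G) ≥ 2. The upper and lower bounds meet at 2, so that is the treewidth.

2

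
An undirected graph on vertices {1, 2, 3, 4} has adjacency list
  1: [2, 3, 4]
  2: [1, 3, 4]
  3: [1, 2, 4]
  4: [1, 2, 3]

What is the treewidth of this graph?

A width-3 tree decomposition is:
Bags: B1 = {1, 2, 3, 4}
Tree: (single bag)
With just one bag of size 4, the width is 4 − 1 = 3, so tw(G) ≤ 3. On the other hand G contains the 4-clique {1, 2, 3, 4}. A clique must lie in a single bag of any decomposition, so no decomposition can have width below 3. Therefore the treewidth is 3.

3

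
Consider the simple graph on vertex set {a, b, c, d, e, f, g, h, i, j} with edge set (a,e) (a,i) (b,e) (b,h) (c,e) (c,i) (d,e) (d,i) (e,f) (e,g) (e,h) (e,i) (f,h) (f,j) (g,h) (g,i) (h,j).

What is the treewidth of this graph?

2

A width-2 tree decomposition is:
Bags: B1 = {a, e, i}  B2 = {e, g, i}  B3 = {e, g, h}  B4 = {b, e, h}  B5 = {c, e, i}  B6 = {e, f, h}  B7 = {d, e, i}  B8 = {f, h, j}
Tree: B1–B2, B2–B3, B3–B4, B2–B5, B3–B6, B2–B7, B6–B8
Each bag holds 3 vertices, so the decomposition has width 2, which upper-bounds the treewidth. Conversely, {f, h, j} is a clique of size 3, and the vertices of any clique must share a bag in every tree decomposition; so some bag has ≥ 3 vertices and tw(G) ≥ 2. Combining the bounds, tw(G) = 2.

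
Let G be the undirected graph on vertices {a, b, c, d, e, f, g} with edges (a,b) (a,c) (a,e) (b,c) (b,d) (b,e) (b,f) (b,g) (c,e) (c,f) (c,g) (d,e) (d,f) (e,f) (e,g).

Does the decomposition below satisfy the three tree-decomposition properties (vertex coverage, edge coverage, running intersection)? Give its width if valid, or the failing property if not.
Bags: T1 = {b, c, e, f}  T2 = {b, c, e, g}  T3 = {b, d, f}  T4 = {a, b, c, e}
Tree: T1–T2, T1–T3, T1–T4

A tree decomposition must satisfy three properties: every vertex lies in some bag; for every edge, both endpoints lie together in some bag; and for every vertex, the bags containing it form a connected subtree. Here edge (e,d) lies in no bag, so the decomposition is invalid.

No — edge (e,d) lies in no bag.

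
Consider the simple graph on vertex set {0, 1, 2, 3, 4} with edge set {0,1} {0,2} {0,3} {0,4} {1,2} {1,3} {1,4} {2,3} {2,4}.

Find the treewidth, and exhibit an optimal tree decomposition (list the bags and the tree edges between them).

The largest bag has 4 vertices, giving width 3; this decomposition certifies tw(G) ≤ 3. For the lower bound, the 4 vertices {0, 1, 2, 3} are pairwise adjacent, and any tree decomposition puts a clique entirely inside one bag — forcing width ≥ 3. Combining the bounds, tw(G) = 3.

Treewidth 3.
One such decomposition:
Bags: B1 = {0, 1, 2, 4}  B2 = {0, 1, 2, 3}
Tree: B1–B2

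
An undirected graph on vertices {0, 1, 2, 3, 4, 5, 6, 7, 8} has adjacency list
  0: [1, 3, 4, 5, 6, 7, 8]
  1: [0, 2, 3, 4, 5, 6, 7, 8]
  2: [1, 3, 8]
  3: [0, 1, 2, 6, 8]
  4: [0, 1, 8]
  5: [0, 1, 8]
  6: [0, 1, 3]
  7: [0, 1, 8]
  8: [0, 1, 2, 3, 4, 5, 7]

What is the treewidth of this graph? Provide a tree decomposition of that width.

The largest bag has 4 vertices, giving width 3; this decomposition certifies tw(G) ≤ 3. On the other hand G contains the 4-clique {0, 1, 3, 8}. A clique must lie in a single bag of any decomposition, so no decomposition can have width below 3. The upper and lower bounds meet at 3, so that is the treewidth.

Treewidth 3.
One optimal decomposition is:
Bags: B1 = {0, 1, 3, 8}  B2 = {0, 1, 7, 8}  B3 = {0, 1, 3, 6}  B4 = {0, 1, 5, 8}  B5 = {0, 1, 4, 8}  B6 = {1, 2, 3, 8}
Tree: B1–B2, B1–B3, B2–B4, B4–B5, B1–B6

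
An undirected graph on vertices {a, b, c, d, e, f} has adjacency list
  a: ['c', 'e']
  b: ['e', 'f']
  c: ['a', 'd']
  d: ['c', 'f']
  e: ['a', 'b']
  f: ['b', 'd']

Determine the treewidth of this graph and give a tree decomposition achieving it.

Treewidth 2.
Bags: B1 = {b, e, f}  B2 = {a, e, f}  B3 = {a, c, f}  B4 = {c, d, f}
Tree: B1–B2, B2–B3, B3–B4

Each bag holds 3 vertices, so the decomposition has width 2, which upper-bounds the treewidth. For the lower bound, G contains the cycle f–b–e–a–c–d–f, so G is not a forest; only forests have treewidth ≤ 1, hence tw(G) ≥ 2. Hence tw(G) = 2 exactly.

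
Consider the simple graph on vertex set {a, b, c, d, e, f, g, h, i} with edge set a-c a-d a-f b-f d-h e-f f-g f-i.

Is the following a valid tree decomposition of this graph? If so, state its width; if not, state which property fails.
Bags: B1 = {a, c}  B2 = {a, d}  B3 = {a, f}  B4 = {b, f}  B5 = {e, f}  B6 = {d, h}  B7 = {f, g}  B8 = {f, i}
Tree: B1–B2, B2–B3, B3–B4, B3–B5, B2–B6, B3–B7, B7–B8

Yes; width 1.

Every vertex of G appears in some bag (union = {a, b, c, d, e, f, g, h, i}); every edge is covered by a bag; and for each vertex v the set of bags containing v is connected in the bag tree. The decomposition is therefore valid. The largest bag has 2 vertices, so the width is 1.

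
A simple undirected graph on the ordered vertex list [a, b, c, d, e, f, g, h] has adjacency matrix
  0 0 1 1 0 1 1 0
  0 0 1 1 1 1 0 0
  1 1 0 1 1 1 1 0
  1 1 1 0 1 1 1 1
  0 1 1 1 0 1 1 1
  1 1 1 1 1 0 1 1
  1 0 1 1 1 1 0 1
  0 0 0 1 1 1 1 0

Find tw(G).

4

A width-4 tree decomposition is:
Bags: B1 = {d, e, f, g, h}  B2 = {c, d, e, f, g}  B3 = {a, c, d, f, g}  B4 = {b, c, d, e, f}
Tree: B1–B2, B2–B3, B2–B4
Every bag has size at most 5, so the width is 5 − 1 = 4 and tw(G) ≤ 4. Conversely, {d, e, f, g, h} is a clique of size 5, and the vertices of any clique must share a bag in every tree decomposition; so some bag has ≥ 5 vertices and tw(G) ≥ 4. Hence tw(G) = 4 exactly.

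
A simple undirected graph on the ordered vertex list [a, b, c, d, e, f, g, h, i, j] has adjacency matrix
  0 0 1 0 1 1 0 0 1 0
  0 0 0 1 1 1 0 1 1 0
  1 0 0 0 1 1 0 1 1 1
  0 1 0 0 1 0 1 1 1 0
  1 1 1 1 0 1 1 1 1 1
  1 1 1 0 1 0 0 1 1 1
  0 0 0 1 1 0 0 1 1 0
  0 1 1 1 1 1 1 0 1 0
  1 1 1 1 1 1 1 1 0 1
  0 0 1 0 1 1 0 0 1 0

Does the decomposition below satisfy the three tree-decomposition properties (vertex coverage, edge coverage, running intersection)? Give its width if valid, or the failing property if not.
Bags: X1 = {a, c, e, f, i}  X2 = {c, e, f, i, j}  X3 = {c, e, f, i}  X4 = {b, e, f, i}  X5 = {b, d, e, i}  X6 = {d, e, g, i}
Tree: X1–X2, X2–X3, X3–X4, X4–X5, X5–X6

No — vertex h appears in no bag.

A tree decomposition must satisfy three properties: every vertex lies in some bag; for every edge, both endpoints lie together in some bag; and for every vertex, the bags containing it form a connected subtree. Here vertex h appears in no bag, so the decomposition is invalid.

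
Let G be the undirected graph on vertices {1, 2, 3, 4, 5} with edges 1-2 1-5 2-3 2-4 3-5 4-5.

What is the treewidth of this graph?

A width-2 tree decomposition is:
Bags: B1 = {1, 2, 5}  B2 = {2, 4, 5}  B3 = {2, 3, 5}
Tree: B1–B2, B2–B3
The largest bag has 3 vertices, giving width 2; this decomposition certifies tw(G) ≤ 2. Since 1–2–4–5–1 is a cycle in G, G is not acyclic. Forests are exactly the graphs of treewidth ≤ 1, so tw(G) ≥ 2. Combining the bounds, tw(G) = 2.

2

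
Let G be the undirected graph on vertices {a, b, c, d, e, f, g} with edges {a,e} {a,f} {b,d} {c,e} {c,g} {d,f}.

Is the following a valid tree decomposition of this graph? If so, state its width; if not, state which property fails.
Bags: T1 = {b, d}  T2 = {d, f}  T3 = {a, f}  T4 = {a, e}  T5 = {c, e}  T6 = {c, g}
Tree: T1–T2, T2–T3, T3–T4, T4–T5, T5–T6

Yes; width 1.

Vertex coverage: the bags together contain {a, b, c, d, e, f, g}, the full vertex set. Edge coverage: each edge of G has both endpoints in at least one bag. Running intersection: for every vertex, the bags containing it form a connected subtree. All three properties hold, so this is a valid tree decomposition of width max|bag| − 1 = 1, and hence tw(G) ≤ 1.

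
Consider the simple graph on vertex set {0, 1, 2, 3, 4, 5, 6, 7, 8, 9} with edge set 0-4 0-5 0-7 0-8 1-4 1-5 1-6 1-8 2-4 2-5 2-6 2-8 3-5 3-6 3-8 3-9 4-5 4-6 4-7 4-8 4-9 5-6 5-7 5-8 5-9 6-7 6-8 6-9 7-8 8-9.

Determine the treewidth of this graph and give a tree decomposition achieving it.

Treewidth 4.
One such decomposition:
Bags: B1 = {2, 4, 5, 6, 8}  B2 = {4, 5, 6, 8, 9}  B3 = {4, 5, 6, 7, 8}  B4 = {1, 4, 5, 6, 8}  B5 = {0, 4, 5, 7, 8}  B6 = {3, 5, 6, 8, 9}
Tree: B1–B2, B2–B3, B3–B4, B3–B5, B2–B6

The largest bag has 5 vertices, giving width 4; this decomposition certifies tw(G) ≤ 4. On the other hand G contains the 5-clique {3, 5, 6, 8, 9}. A clique must lie in a single bag of any decomposition, so no decomposition can have width below 4. The upper and lower bounds meet at 4, so that is the treewidth.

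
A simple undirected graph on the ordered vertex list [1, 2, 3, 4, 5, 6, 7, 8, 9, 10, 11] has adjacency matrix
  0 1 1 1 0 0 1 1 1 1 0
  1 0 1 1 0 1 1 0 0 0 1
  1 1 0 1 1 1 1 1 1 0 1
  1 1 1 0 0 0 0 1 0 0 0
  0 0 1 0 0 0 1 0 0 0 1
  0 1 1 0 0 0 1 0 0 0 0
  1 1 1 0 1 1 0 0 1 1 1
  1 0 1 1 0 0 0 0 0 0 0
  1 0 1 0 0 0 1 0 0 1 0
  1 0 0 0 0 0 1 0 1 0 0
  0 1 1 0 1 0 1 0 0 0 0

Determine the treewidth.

3

A width-3 tree decomposition is:
Bags: B1 = {1, 2, 3, 7}  B2 = {1, 2, 3, 4}  B3 = {2, 3, 7, 11}  B4 = {3, 5, 7, 11}  B5 = {1, 3, 4, 8}  B6 = {1, 3, 7, 9}  B7 = {1, 7, 9, 10}  B8 = {2, 3, 6, 7}
Tree: B1–B2, B1–B3, B3–B4, B2–B5, B1–B6, B6–B7, B1–B8
Each bag holds 4 vertices, so the decomposition has width 3, which upper-bounds the treewidth. For the lower bound, the 4 vertices {1, 7, 9, 10} are pairwise adjacent, and any tree decomposition puts a clique entirely inside one bag — forcing width ≥ 3. Therefore the treewidth is 3.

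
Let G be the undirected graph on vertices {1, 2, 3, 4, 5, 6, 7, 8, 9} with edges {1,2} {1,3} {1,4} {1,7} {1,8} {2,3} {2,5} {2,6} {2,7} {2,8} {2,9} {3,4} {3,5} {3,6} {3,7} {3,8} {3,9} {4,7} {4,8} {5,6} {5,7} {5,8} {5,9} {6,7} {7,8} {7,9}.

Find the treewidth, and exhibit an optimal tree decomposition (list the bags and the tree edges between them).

Treewidth 4.
One such decomposition:
Bags: B1 = {2, 3, 5, 7, 8}  B2 = {1, 2, 3, 7, 8}  B3 = {2, 3, 5, 7, 9}  B4 = {1, 3, 4, 7, 8}  B5 = {2, 3, 5, 6, 7}
Tree: B1–B2, B1–B3, B2–B4, B1–B5

Each bag holds 5 vertices, so the decomposition has width 4, which upper-bounds the treewidth. On the other hand G contains the 5-clique {1, 2, 3, 7, 8}. A clique must lie in a single bag of any decomposition, so no decomposition can have width below 4. Therefore the treewidth is 4.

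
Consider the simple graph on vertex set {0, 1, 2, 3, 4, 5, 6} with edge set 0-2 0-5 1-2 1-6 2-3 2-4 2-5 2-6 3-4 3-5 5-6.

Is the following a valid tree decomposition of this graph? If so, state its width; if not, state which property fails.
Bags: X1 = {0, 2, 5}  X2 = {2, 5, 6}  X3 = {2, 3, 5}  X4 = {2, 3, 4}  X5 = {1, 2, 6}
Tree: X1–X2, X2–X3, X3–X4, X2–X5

Yes; width 2.

Vertex coverage: the bags together contain {0, 1, 2, 3, 4, 5, 6}, the full vertex set. Edge coverage: each edge of G has both endpoints in at least one bag. Running intersection: for every vertex, the bags containing it form a connected subtree. All three properties hold, so this is a valid tree decomposition of width max|bag| − 1 = 2, and hence tw(G) ≤ 2.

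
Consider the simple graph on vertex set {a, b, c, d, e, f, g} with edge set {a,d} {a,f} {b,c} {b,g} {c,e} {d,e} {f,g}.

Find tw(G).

A width-2 tree decomposition is:
Bags: B1 = {b, f, g}  B2 = {b, c, f}  B3 = {c, e, f}  B4 = {d, e, f}  B5 = {a, d, f}
Tree: B1–B2, B2–B3, B3–B4, B4–B5
The largest bag has 3 vertices, giving width 2; this decomposition certifies tw(G) ≤ 2. For the lower bound, G contains the cycle f–g–b–c–e–d–a–f, so G is not a forest; only forests have treewidth ≤ 1, hence tw(G) ≥ 2. Combining the bounds, tw(G) = 2.

2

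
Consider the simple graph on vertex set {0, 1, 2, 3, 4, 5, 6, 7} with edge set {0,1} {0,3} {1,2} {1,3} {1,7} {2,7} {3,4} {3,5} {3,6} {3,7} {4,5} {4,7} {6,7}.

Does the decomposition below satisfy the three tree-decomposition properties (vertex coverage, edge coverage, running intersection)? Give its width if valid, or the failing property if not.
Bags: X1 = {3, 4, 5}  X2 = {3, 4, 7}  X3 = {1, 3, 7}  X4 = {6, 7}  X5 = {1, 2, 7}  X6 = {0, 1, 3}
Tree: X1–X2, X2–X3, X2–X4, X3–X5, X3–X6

A tree decomposition must satisfy three properties: every vertex lies in some bag; for every edge, both endpoints lie together in some bag; and for every vertex, the bags containing it form a connected subtree. Here edge (3,6) lies in no bag, so the decomposition is invalid.

No — edge (3,6) lies in no bag.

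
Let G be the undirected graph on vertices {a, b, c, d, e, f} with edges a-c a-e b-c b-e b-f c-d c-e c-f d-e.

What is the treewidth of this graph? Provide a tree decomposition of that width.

Every bag has size at most 3, so the width is 3 − 1 = 2 and tw(G) ≤ 2. For the lower bound, the 3 vertices {c, d, e} are pairwise adjacent, and any tree decomposition puts a clique entirely inside one bag — forcing width ≥ 2. The upper and lower bounds meet at 2, so that is the treewidth.

Treewidth 2.
One optimal decomposition is:
Bags: B1 = {a, c, e}  B2 = {b, c, e}  B3 = {b, c, f}  B4 = {c, d, e}
Tree: B1–B2, B2–B3, B1–B4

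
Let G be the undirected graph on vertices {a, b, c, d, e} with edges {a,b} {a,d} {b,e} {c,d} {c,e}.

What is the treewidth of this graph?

2

A width-2 tree decomposition is:
Bags: B1 = {a, c, d}  B2 = {a, c, e}  B3 = {a, b, e}
Tree: B1–B2, B2–B3
Each bag holds 3 vertices, so the decomposition has width 2, which upper-bounds the treewidth. For the lower bound, G contains the cycle a–d–c–e–b–a, so G is not a forest; only forests have treewidth ≤ 1, hence tw(G) ≥ 2. The upper and lower bounds meet at 2, so that is the treewidth.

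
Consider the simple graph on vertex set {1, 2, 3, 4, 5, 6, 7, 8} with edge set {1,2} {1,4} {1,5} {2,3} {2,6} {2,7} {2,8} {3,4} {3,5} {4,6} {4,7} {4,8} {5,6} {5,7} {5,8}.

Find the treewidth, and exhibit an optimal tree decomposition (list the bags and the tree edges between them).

Every bag has size at most 4, so the width is 4 − 1 = 3 and tw(G) ≤ 3. For the lower bound: the 4 vertex sets {3,5}, {4,6}, {2}, {7} are disjoint, each induces a connected subgraph, and every pair is joined by at least one edge of G. Contracting each set to a single vertex therefore yields K_{4} as a minor, and since treewidth is minor-monotone, tw(G) ≥ tw(K_{4}) = 3. Therefore the treewidth is 3.

Treewidth 3.
One such decomposition:
Bags: B1 = {2, 3, 4, 5}  B2 = {2, 4, 5, 6}  B3 = {2, 4, 5, 7}  B4 = {1, 2, 4, 5}  B5 = {2, 4, 5, 8}
Tree: B1–B2, B2–B3, B3–B4, B4–B5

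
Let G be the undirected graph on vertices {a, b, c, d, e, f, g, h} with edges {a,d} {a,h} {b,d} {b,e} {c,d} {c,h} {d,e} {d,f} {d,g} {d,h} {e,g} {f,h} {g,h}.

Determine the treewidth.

2

A width-2 tree decomposition is:
Bags: B1 = {d, g, h}  B2 = {d, f, h}  B3 = {d, e, g}  B4 = {a, d, h}  B5 = {b, d, e}  B6 = {c, d, h}
Tree: B1–B2, B1–B3, B2–B4, B3–B5, B4–B6
Each bag holds 3 vertices, so the decomposition has width 2, which upper-bounds the treewidth. On the other hand G contains the 3-clique {d, e, g}. A clique must lie in a single bag of any decomposition, so no decomposition can have width below 2. Therefore the treewidth is 2.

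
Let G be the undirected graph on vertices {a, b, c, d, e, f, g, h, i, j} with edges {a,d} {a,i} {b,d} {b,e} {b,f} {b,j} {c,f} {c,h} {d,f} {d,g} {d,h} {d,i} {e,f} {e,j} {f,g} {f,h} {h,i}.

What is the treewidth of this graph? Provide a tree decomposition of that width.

Treewidth 2.
Bags: B1 = {d, f, h}  B2 = {d, f, g}  B3 = {b, d, f}  B4 = {c, f, h}  B5 = {b, e, f}  B6 = {d, h, i}  B7 = {a, d, i}  B8 = {b, e, j}
Tree: B1–B2, B1–B3, B1–B4, B3–B5, B1–B6, B6–B7, B5–B8

Each bag holds 3 vertices, so the decomposition has width 2, which upper-bounds the treewidth. For the lower bound, the 3 vertices {a, d, i} are pairwise adjacent, and any tree decomposition puts a clique entirely inside one bag — forcing width ≥ 2. Combining the bounds, tw(G) = 2.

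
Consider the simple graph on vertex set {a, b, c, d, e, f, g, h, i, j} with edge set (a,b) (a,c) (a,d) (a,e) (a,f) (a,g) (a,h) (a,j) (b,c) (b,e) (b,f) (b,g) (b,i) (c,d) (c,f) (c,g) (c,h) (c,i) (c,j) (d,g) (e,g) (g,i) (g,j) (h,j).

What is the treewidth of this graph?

3

A width-3 tree decomposition is:
Bags: B1 = {a, c, g, j}  B2 = {a, b, c, g}  B3 = {a, b, c, f}  B4 = {a, b, e, g}  B5 = {a, c, h, j}  B6 = {a, c, d, g}  B7 = {b, c, g, i}
Tree: B1–B2, B2–B3, B2–B4, B1–B5, B2–B6, B2–B7
The largest bag has 4 vertices, giving width 3; this decomposition certifies tw(G) ≤ 3. For the lower bound, the 4 vertices {a, b, e, g} are pairwise adjacent, and any tree decomposition puts a clique entirely inside one bag — forcing width ≥ 3. Combining the bounds, tw(G) = 3.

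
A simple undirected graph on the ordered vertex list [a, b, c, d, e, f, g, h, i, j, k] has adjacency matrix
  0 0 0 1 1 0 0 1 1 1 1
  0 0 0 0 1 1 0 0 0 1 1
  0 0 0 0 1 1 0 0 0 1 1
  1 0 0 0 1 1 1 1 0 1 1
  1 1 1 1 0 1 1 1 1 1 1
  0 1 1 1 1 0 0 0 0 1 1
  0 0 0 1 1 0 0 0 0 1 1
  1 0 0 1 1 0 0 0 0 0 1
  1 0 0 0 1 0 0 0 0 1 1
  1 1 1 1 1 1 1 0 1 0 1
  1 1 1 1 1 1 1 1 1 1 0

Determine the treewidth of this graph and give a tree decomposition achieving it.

The largest bag has 5 vertices, giving width 4; this decomposition certifies tw(G) ≤ 4. On the other hand G contains the 5-clique {d, e, g, j, k}. A clique must lie in a single bag of any decomposition, so no decomposition can have width below 4. Therefore the treewidth is 4.

Treewidth 4.
Bags: B1 = {d, e, f, j, k}  B2 = {a, d, e, j, k}  B3 = {d, e, g, j, k}  B4 = {a, d, e, h, k}  B5 = {b, e, f, j, k}  B6 = {c, e, f, j, k}  B7 = {a, e, i, j, k}
Tree: B1–B2, B1–B3, B2–B4, B1–B5, B1–B6, B2–B7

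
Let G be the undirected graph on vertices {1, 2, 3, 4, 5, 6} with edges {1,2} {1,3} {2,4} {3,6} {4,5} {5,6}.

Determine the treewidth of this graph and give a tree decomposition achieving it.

Treewidth 2.
Bags: B1 = {1, 2, 3}  B2 = {2, 3, 4}  B3 = {3, 4, 5}  B4 = {3, 5, 6}
Tree: B1–B2, B2–B3, B3–B4

The largest bag has 3 vertices, giving width 2; this decomposition certifies tw(G) ≤ 2. For the lower bound, G contains the cycle 3–1–2–4–5–6–3, so G is not a forest; only forests have treewidth ≤ 1, hence tw(G) ≥ 2. Therefore the treewidth is 2.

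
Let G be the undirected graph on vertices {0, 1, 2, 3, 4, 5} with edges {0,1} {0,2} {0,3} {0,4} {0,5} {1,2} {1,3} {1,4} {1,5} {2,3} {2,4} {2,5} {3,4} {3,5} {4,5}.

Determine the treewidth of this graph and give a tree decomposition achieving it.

With just one bag of size 6, the width is 6 − 1 = 5, so tw(G) ≤ 5. For the lower bound, the 6 vertices {0, 1, 2, 3, 4, 5} are pairwise adjacent, and any tree decomposition puts a clique entirely inside one bag — forcing width ≥ 5. The upper and lower bounds meet at 5, so that is the treewidth.

Treewidth 5.
One such decomposition:
Bags: B1 = {0, 1, 2, 3, 4, 5}
Tree: (single bag)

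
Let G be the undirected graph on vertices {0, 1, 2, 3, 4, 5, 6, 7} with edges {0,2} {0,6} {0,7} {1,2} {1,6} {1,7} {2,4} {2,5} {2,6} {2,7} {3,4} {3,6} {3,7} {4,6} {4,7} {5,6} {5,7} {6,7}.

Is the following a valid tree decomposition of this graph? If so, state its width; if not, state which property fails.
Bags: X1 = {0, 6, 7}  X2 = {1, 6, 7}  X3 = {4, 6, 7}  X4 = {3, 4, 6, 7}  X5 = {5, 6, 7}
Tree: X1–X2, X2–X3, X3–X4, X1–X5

A tree decomposition must satisfy three properties: every vertex lies in some bag; for every edge, both endpoints lie together in some bag; and for every vertex, the bags containing it form a connected subtree. Here vertex 2 appears in no bag, so the decomposition is invalid.

No — vertex 2 appears in no bag.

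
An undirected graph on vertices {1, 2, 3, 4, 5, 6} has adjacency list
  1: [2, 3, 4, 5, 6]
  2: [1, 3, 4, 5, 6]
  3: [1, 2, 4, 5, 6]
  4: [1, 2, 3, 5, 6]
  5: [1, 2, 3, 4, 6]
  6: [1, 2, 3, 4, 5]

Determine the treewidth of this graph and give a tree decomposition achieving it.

Treewidth 5.
Bags: B1 = {1, 2, 3, 4, 5, 6}
Tree: (single bag)

With just one bag of size 6, the width is 6 − 1 = 5, so tw(G) ≤ 5. On the other hand G contains the 6-clique {1, 2, 3, 4, 5, 6}. A clique must lie in a single bag of any decomposition, so no decomposition can have width below 5. The upper and lower bounds meet at 5, so that is the treewidth.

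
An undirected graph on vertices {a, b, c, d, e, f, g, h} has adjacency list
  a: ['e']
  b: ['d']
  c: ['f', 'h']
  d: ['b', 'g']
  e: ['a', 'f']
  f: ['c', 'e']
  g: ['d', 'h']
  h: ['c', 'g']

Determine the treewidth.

1

A width-1 tree decomposition is:
Bags: B1 = {b, d}  B2 = {d, g}  B3 = {g, h}  B4 = {c, h}  B5 = {c, f}  B6 = {e, f}  B7 = {a, e}
Tree: B1–B2, B2–B3, B3–B4, B4–B5, B5–B6, B6–B7
Every bag has size at most 2, so the width is 2 − 1 = 1 and tw(G) ≤ 1. G has an edge, so its treewidth is at least 1. Hence tw(G) = 1 exactly.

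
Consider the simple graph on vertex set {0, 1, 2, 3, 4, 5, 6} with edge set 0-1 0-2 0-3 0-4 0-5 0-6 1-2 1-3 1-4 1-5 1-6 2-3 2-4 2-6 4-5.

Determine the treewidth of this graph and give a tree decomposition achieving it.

Treewidth 3.
Bags: B1 = {0, 1, 4, 5}  B2 = {0, 1, 2, 4}  B3 = {0, 1, 2, 6}  B4 = {0, 1, 2, 3}
Tree: B1–B2, B2–B3, B3–B4

Every bag has size at most 4, so the width is 4 − 1 = 3 and tw(G) ≤ 3. On the other hand G contains the 4-clique {0, 1, 2, 3}. A clique must lie in a single bag of any decomposition, so no decomposition can have width below 3. Hence tw(G) = 3 exactly.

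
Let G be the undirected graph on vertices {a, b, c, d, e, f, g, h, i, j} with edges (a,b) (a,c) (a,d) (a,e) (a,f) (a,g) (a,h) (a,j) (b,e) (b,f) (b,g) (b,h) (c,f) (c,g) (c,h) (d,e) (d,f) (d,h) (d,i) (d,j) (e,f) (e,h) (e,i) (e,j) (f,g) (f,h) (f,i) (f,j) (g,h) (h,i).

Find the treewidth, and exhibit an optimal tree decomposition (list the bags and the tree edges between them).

The largest bag has 5 vertices, giving width 4; this decomposition certifies tw(G) ≤ 4. For the lower bound, the 5 vertices {a, d, e, f, j} are pairwise adjacent, and any tree decomposition puts a clique entirely inside one bag — forcing width ≥ 4. Hence tw(G) = 4 exactly.

Treewidth 4.
One such decomposition:
Bags: B1 = {a, d, e, f, j}  B2 = {a, d, e, f, h}  B3 = {a, b, e, f, h}  B4 = {a, b, f, g, h}  B5 = {a, c, f, g, h}  B6 = {d, e, f, h, i}
Tree: B1–B2, B2–B3, B3–B4, B4–B5, B2–B6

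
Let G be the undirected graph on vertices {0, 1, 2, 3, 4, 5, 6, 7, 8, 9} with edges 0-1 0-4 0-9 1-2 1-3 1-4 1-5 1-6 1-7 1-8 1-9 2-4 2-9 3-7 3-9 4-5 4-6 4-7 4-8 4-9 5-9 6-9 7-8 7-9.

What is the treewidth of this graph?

3

A width-3 tree decomposition is:
Bags: B1 = {1, 2, 4, 9}  B2 = {1, 4, 7, 9}  B3 = {1, 4, 5, 9}  B4 = {1, 3, 7, 9}  B5 = {1, 4, 6, 9}  B6 = {1, 4, 7, 8}  B7 = {0, 1, 4, 9}
Tree: B1–B2, B1–B3, B2–B4, B1–B5, B2–B6, B3–B7
Every bag has size at most 4, so the width is 4 − 1 = 3 and tw(G) ≤ 3. Conversely, {1, 3, 7, 9} is a clique of size 4, and the vertices of any clique must share a bag in every tree decomposition; so some bag has ≥ 4 vertices and tw(G) ≥ 3. Therefore the treewidth is 3.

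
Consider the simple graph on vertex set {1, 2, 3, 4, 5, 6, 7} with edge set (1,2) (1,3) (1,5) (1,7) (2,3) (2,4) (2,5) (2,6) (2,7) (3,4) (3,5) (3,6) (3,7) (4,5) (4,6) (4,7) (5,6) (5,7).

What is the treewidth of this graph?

4

A width-4 tree decomposition is:
Bags: B1 = {2, 3, 4, 5, 7}  B2 = {2, 3, 4, 5, 6}  B3 = {1, 2, 3, 5, 7}
Tree: B1–B2, B1–B3
The largest bag has 5 vertices, giving width 4; this decomposition certifies tw(G) ≤ 4. Conversely, {1, 2, 3, 5, 7} is a clique of size 5, and the vertices of any clique must share a bag in every tree decomposition; so some bag has ≥ 5 vertices and tw(G) ≥ 4. The upper and lower bounds meet at 4, so that is the treewidth.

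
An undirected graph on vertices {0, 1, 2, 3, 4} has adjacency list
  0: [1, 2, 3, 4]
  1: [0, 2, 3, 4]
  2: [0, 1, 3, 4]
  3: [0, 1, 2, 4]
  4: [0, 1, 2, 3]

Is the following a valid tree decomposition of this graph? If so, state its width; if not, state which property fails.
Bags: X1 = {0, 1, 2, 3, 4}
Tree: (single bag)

Yes; width 4.

Every vertex of G appears in some bag (union = {0, 1, 2, 3, 4}); every edge is covered by a bag; and for each vertex v the set of bags containing v is connected in the bag tree. The decomposition is therefore valid. The largest bag has 5 vertices, so the width is 4.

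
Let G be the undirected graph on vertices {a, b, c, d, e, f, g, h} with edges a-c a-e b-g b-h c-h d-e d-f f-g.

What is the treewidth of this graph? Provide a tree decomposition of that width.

Treewidth 2.
One such decomposition:
Bags: B1 = {a, c, e}  B2 = {c, e, h}  B3 = {b, e, h}  B4 = {b, e, g}  B5 = {e, f, g}  B6 = {d, e, f}
Tree: B1–B2, B2–B3, B3–B4, B4–B5, B5–B6

Every bag has size at most 3, so the width is 3 − 1 = 2 and tw(G) ≤ 2. The edges e–a–c–h–b–g–f–d–e form a cycle, so G is not a tree and its treewidth is at least 2. The upper and lower bounds meet at 2, so that is the treewidth.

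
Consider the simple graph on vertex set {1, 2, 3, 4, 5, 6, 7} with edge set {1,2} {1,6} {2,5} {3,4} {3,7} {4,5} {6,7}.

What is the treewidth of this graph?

A width-2 tree decomposition is:
Bags: B1 = {3, 4, 7}  B2 = {4, 6, 7}  B3 = {1, 4, 6}  B4 = {1, 2, 4}  B5 = {2, 4, 5}
Tree: B1–B2, B2–B3, B3–B4, B4–B5
Every bag has size at most 3, so the width is 3 − 1 = 2 and tw(G) ≤ 2. For the lower bound, G contains the cycle 4–3–7–6–1–2–5–4, so G is not a forest; only forests have treewidth ≤ 1, hence tw(G) ≥ 2. Combining the bounds, tw(G) = 2.

2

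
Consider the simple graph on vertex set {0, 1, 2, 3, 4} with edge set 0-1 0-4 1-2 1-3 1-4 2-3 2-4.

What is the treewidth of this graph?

2

A width-2 tree decomposition is:
Bags: B1 = {0, 1, 4}  B2 = {1, 2, 4}  B3 = {1, 2, 3}
Tree: B1–B2, B2–B3
Every bag has size at most 3, so the width is 3 − 1 = 2 and tw(G) ≤ 2. Conversely, {0, 1, 4} is a clique of size 3, and the vertices of any clique must share a bag in every tree decomposition; so some bag has ≥ 3 vertices and tw(G) ≥ 2. Combining the bounds, tw(G) = 2.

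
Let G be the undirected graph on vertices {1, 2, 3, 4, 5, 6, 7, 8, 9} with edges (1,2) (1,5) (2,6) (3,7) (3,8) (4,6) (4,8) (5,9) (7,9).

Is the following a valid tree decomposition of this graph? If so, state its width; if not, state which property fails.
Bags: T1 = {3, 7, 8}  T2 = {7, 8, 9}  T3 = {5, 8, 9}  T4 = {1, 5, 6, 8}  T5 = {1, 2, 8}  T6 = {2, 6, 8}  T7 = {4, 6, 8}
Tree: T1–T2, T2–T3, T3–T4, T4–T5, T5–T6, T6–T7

No — bags containing vertex 6 are not connected in the tree.

A tree decomposition must satisfy three properties: every vertex lies in some bag; for every edge, both endpoints lie together in some bag; and for every vertex, the bags containing it form a connected subtree. Here bags containing vertex 6 are not connected in the tree, so the decomposition is invalid.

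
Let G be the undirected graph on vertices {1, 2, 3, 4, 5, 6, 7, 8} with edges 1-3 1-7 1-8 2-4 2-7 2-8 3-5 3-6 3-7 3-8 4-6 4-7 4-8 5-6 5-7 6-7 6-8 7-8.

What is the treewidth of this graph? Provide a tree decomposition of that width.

The largest bag has 4 vertices, giving width 3; this decomposition certifies tw(G) ≤ 3. On the other hand G contains the 4-clique {2, 4, 7, 8}. A clique must lie in a single bag of any decomposition, so no decomposition can have width below 3. Therefore the treewidth is 3.

Treewidth 3.
One such decomposition:
Bags: B1 = {1, 3, 7, 8}  B2 = {3, 6, 7, 8}  B3 = {4, 6, 7, 8}  B4 = {2, 4, 7, 8}  B5 = {3, 5, 6, 7}
Tree: B1–B2, B2–B3, B3–B4, B2–B5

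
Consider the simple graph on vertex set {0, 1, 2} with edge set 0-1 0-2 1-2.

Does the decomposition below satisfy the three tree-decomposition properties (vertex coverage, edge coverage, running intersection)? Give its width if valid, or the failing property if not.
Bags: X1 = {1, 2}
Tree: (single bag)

No — vertex 0 appears in no bag.

A tree decomposition must satisfy three properties: every vertex lies in some bag; for every edge, both endpoints lie together in some bag; and for every vertex, the bags containing it form a connected subtree. Here vertex 0 appears in no bag, so the decomposition is invalid.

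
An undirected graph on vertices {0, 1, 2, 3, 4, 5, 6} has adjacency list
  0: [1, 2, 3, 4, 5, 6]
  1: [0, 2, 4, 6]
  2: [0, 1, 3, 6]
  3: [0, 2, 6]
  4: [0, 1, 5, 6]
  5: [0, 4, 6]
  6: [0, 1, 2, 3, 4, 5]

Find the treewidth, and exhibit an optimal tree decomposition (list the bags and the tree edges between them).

Treewidth 3.
One optimal decomposition is:
Bags: B1 = {0, 1, 2, 6}  B2 = {0, 2, 3, 6}  B3 = {0, 1, 4, 6}  B4 = {0, 4, 5, 6}
Tree: B1–B2, B1–B3, B3–B4

The largest bag has 4 vertices, giving width 3; this decomposition certifies tw(G) ≤ 3. For the lower bound, the 4 vertices {0, 1, 2, 6} are pairwise adjacent, and any tree decomposition puts a clique entirely inside one bag — forcing width ≥ 3. Hence tw(G) = 3 exactly.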